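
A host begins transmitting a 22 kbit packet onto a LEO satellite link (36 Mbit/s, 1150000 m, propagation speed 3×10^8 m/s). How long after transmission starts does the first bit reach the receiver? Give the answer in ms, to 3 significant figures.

First bit experiences only propagation delay: d/s = 1150000/300000000 = 3.83 ms.

3.83 ms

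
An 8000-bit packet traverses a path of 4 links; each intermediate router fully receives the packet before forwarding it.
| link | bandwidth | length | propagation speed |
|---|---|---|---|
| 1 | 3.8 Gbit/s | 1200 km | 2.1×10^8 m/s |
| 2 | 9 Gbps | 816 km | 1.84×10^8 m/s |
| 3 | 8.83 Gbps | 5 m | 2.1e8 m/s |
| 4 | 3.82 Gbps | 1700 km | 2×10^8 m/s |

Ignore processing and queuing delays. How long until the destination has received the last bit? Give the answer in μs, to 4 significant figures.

18660 μs

Transmission delays (L/R per hop): 2.10526, 0.888889, 0.906002, 2.09424 μs; sum = 5.9944 μs.
Propagation delays (d/s per hop): 5714.29, 4434.78, 0.0238095, 8500 μs; sum = 18649.1 μs.
End-to-end = 18660 μs.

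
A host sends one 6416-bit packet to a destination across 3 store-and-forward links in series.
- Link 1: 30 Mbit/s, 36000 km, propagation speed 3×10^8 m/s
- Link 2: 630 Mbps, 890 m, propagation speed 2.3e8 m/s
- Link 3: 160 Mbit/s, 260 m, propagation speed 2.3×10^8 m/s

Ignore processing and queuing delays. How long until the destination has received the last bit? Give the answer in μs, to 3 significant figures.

Transmission delays (L/R per hop): 213.867, 10.1841, 40.1 μs; sum = 264.151 μs.
Propagation delays (d/s per hop): 120000, 3.86957, 1.13043 μs; sum = 120005 μs.
End-to-end = 120000 μs.

120000 μs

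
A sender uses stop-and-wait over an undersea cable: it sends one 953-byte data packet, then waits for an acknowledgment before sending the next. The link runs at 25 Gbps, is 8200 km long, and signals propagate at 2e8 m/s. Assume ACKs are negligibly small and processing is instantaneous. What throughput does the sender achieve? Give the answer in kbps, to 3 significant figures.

93.0 kbps

t_tx = L/R = 7624/25000000000 = 3.0496e-07 s.
t_prop = 8200000/200000000 = 0.041 s; RTT = 0.082 s.
Cycle = t_tx + RTT = 0.0820003 s.
Throughput = L / cycle = 7624 / 0.0820003 = 93.0 kbps.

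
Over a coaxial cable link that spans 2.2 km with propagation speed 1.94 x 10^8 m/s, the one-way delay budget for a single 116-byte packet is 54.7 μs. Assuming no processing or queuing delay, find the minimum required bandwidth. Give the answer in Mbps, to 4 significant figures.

L = 928 bits.
Propagation delay = 2200 / 194000000 = 11.3402 μs.
Transmission budget = 54.7 − 11.3402 = 43.3598 μs.
R ≥ L / t_tx = 928 bits / 4.33598e-05 s = 21.40 Mbps.

21.40 Mbps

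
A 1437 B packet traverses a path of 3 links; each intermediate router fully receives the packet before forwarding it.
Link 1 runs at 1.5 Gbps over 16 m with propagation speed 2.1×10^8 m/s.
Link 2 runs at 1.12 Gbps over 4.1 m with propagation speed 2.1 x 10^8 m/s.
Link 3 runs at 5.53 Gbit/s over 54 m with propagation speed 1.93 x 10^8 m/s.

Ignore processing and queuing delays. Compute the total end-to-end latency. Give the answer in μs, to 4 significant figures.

L = 1437 × 8 = 11496 bits.
Transmission delays (L/R per hop): 7.664, 10.2643, 2.07884 μs; sum = 20.0071 μs.
Propagation delays (d/s per hop): 0.0761905, 0.0195238, 0.279793 μs; sum = 0.375507 μs.
End-to-end = 20.38 μs.

20.38 μs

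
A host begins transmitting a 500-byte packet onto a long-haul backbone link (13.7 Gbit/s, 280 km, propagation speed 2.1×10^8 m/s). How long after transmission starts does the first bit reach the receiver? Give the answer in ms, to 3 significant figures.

1.33 ms

First bit experiences only propagation delay: d/s = 280000/210000000 = 1.33 ms.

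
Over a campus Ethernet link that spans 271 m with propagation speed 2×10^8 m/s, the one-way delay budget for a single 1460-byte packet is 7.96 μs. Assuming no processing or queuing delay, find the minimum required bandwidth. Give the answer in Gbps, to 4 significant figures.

L = 11680 bits.
Propagation delay = 271 / 200000000 = 1.355 μs.
Transmission budget = 7.96 − 1.355 = 6.605 μs.
R ≥ L / t_tx = 11680 bits / 6.605e-06 s = 1.768 Gbps.

1.768 Gbps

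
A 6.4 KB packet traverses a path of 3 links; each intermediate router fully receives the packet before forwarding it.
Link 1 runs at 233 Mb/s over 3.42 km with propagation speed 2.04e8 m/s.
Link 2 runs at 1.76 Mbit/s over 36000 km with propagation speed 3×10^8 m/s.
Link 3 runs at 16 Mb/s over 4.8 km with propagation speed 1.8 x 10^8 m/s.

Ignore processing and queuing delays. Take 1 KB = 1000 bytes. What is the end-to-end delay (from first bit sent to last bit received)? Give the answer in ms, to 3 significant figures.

153 ms

L = 51200 bits.
Transmission delays (L/R per hop): 0.219742, 29.0909, 3.2 ms; sum = 32.5107 ms.
Propagation delays (d/s per hop): 0.0167647, 120, 0.0266667 ms; sum = 120.043 ms.
End-to-end = 153 ms.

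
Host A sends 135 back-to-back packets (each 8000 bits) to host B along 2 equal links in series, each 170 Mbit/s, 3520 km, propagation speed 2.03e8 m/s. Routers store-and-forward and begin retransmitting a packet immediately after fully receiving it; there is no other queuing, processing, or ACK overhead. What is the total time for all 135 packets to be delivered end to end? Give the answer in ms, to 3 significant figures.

41.1 ms

Per-hop transmission t_tx = L/R = 8000/170000000 = 0.0470588 ms.
Per-hop propagation t_prop = 3520000/2.03e+08 = 17.3399 ms.
Pipeline fill: first packet needs 2·t_tx to clear all hops; remaining 134 packets each add one t_tx.
Total = (2+135-1)·t_tx + 2·t_prop = 136·0.0470588 + 2·17.3399 = 41.1 ms.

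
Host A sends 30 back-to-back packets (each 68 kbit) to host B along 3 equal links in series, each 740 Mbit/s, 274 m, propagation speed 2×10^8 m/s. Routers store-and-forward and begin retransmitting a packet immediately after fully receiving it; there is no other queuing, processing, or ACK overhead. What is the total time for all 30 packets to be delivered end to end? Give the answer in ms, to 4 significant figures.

2.945 ms

Per-hop transmission t_tx = L/R = 68000/740000000 = 0.0918919 ms.
Per-hop propagation t_prop = 274/200000000 = 0.00137 ms.
Pipeline fill: first packet needs 3·t_tx to clear all hops; remaining 29 packets each add one t_tx.
Total = (3+30-1)·t_tx + 3·t_prop = 32·0.0918919 + 3·0.00137 = 2.945 ms.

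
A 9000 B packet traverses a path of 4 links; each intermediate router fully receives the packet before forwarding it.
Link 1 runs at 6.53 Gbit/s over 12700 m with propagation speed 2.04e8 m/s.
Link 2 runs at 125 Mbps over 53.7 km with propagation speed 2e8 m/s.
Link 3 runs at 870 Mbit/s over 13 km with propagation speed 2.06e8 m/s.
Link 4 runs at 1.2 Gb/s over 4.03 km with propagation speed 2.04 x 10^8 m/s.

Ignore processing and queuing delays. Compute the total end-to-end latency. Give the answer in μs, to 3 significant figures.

L = 9000 × 8 = 72000 bits.
Transmission delays (L/R per hop): 11.026, 576, 82.7586, 60 μs; sum = 729.785 μs.
Propagation delays (d/s per hop): 62.2549, 268.5, 63.1068, 19.7549 μs; sum = 413.617 μs.
End-to-end = 1140 μs.

1140 μs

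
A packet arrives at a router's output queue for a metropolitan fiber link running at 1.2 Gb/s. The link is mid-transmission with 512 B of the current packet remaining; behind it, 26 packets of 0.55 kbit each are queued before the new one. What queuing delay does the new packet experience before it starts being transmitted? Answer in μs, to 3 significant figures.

15.3 μs

Each queued packet: L/R = 550/1200000000 = 0.458333 μs.
26 queued → 11.9167 μs.
Plus remaining 4096 bits of current packet: 3.41333 μs.
Queuing delay = 15.3 μs.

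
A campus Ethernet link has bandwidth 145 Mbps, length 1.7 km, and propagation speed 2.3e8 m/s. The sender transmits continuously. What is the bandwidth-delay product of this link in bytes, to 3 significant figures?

134 bytes

Propagation delay = 1700 / 2.3e+08 = 7.3913e-06 s.
BDP = R × t_prop = 145000000 × 7.3913e-06 = 1071.74 bits.
In bytes: 1071.74/8 = 134 bytes.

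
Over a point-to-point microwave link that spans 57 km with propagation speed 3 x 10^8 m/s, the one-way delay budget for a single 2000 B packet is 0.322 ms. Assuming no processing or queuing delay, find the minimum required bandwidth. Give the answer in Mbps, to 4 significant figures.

L = 16000 bits.
Propagation delay = 57000 / 300000000 = 0.19 ms.
Transmission budget = 0.322 − 0.19 = 0.132 ms.
R ≥ L / t_tx = 16000 bits / 0.000132 s = 121.2 Mbps.

121.2 Mbps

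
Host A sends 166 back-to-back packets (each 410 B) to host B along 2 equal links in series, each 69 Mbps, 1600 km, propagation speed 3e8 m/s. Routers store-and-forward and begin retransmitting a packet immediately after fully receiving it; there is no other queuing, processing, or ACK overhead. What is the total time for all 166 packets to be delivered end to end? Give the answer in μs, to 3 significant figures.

Per-hop transmission t_tx = L/R = 3280/69000000 = 47.5362 μs.
Per-hop propagation t_prop = 1600000/300000000 = 5333.33 μs.
Pipeline fill: first packet needs 2·t_tx to clear all hops; remaining 165 packets each add one t_tx.
Total = (2+166-1)·t_tx + 2·t_prop = 167·47.5362 + 2·5333.33 = 18600 μs.

18600 μs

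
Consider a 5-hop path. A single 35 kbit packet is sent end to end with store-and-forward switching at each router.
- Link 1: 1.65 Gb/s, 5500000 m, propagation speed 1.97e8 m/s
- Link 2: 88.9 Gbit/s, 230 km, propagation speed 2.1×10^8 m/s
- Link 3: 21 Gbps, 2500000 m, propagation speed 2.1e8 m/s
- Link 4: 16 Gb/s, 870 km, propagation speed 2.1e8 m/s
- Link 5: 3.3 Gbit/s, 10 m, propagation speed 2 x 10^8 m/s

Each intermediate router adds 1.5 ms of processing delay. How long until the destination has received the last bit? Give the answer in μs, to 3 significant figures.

L = 35000 bits.
Transmission delays (L/R per hop): 21.2121, 0.393701, 1.66667, 2.1875, 10.6061 μs; sum = 36.066 μs.
Propagation delays (d/s per hop): 27918.8, 1095.24, 11904.8, 4142.86, 0.05 μs; sum = 45061.7 μs.
Processing at 4 router(s): 4 × 1.5 ms = 6000 μs.
End-to-end = 51100 μs.

51100 μs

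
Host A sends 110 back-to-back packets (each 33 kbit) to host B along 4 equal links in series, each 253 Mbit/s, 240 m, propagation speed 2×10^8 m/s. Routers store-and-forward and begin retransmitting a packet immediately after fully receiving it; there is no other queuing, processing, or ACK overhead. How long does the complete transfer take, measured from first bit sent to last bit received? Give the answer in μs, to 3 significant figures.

14700 μs

Per-hop transmission t_tx = L/R = 33000/253000000 = 130.435 μs.
Per-hop propagation t_prop = 240/200000000 = 1.2 μs.
Pipeline fill: first packet needs 4·t_tx to clear all hops; remaining 109 packets each add one t_tx.
Total = (4+110-1)·t_tx + 4·t_prop = 113·130.435 + 4·1.2 = 14700 μs.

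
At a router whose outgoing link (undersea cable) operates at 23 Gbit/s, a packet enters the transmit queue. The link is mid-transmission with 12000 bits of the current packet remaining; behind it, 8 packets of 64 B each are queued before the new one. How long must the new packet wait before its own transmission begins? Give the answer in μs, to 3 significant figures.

0.700 μs

Each queued packet: L/R = 512/23000000000 = 0.0222609 μs.
8 queued → 0.178087 μs.
Plus remaining 12000 bits of current packet: 0.521739 μs.
Queuing delay = 0.700 μs.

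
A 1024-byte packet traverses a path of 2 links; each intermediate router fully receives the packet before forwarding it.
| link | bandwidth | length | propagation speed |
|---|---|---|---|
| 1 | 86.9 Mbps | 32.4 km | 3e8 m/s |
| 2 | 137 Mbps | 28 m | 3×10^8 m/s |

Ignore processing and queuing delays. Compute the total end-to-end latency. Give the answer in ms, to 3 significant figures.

0.262 ms

L = 1024 × 8 = 8192 bits.
Transmission delays (L/R per hop): 0.0942693, 0.0597956 ms; sum = 0.154065 ms.
Propagation delays (d/s per hop): 0.108, 9.33333e-05 ms; sum = 0.108093 ms.
End-to-end = 0.262 ms.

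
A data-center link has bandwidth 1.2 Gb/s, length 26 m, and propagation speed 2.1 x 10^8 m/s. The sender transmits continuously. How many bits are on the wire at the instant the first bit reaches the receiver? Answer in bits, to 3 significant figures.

Propagation delay = 26 / 210000000 = 1.2381e-07 s.
BDP = R × t_prop = 1200000000 × 1.2381e-07 = 148.571 bits.

149 bits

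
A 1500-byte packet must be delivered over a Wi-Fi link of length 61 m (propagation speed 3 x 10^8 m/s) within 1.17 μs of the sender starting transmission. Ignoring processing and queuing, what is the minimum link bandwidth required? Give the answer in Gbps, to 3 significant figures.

12.4 Gbps

L = 12000 bits.
Propagation delay = 61 / 300000000 = 0.203333 μs.
Transmission budget = 1.17 − 0.203333 = 0.966667 μs.
R ≥ L / t_tx = 12000 bits / 9.66667e-07 s = 12.4 Gbps.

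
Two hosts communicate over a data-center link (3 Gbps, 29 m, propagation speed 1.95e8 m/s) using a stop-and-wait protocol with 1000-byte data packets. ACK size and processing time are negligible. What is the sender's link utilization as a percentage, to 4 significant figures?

t_tx = L/R = 8000/3000000000 = 2.66667e-06 s.
t_prop = 29/195000000 = 1.48718e-07 s; RTT = 2.97436e-07 s.
Cycle = t_tx + RTT = 2.9641e-06 s.
Utilization = t_tx / cycle = 2.66667e-06/2.9641e-06 = 89.97 %.

89.97 %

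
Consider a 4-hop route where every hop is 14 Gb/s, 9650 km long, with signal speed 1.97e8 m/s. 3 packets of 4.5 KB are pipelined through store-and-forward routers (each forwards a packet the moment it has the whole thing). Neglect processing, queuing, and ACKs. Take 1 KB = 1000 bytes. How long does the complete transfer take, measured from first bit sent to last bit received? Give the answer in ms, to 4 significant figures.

196.0 ms

Per-hop transmission t_tx = L/R = 36000/14000000000 = 0.00257143 ms.
Per-hop propagation t_prop = 9650000/197000000 = 48.9848 ms.
Pipeline fill: first packet needs 4·t_tx to clear all hops; remaining 2 packets each add one t_tx.
Total = (4+3-1)·t_tx + 4·t_prop = 6·0.00257143 + 4·48.9848 = 196.0 ms.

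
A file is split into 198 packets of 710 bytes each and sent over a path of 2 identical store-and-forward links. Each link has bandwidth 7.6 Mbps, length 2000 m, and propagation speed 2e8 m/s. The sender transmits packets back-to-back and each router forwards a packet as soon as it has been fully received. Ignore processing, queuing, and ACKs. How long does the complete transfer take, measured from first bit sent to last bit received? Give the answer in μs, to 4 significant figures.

Per-hop transmission t_tx = L/R = 5680/7600000 = 747.368 μs.
Per-hop propagation t_prop = 2000/200000000 = 10 μs.
Pipeline fill: first packet needs 2·t_tx to clear all hops; remaining 197 packets each add one t_tx.
Total = (2+198-1)·t_tx + 2·t_prop = 199·747.368 + 2·10 = 148700 μs.

148700 μs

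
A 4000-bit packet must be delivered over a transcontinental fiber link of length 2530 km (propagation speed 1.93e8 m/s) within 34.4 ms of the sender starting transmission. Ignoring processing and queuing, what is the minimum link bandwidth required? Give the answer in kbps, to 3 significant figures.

188 kbps

Propagation delay = 2530000 / 193000000 = 13.1088 ms.
Transmission budget = 34.4 − 13.1088 = 21.2912 ms.
R ≥ L / t_tx = 4000 bits / 0.0212912 s = 188 kbps.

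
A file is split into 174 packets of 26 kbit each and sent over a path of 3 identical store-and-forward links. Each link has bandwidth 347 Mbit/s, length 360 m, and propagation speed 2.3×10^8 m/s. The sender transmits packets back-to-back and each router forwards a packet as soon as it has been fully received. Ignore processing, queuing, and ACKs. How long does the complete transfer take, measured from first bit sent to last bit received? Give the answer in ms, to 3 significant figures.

13.2 ms

Per-hop transmission t_tx = L/R = 26000/347000000 = 0.074928 ms.
Per-hop propagation t_prop = 360/2.3e+08 = 0.00156522 ms.
Pipeline fill: first packet needs 3·t_tx to clear all hops; remaining 173 packets each add one t_tx.
Total = (3+174-1)·t_tx + 3·t_prop = 176·0.074928 + 3·0.00156522 = 13.2 ms.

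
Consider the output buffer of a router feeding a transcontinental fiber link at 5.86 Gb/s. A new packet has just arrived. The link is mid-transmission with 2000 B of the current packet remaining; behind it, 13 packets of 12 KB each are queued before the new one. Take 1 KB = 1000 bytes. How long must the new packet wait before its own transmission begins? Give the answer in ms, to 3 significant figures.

Each queued packet: L/R = 96000/5860000000 = 0.0163823 ms.
13 queued → 0.212969 ms.
Plus remaining 16000 bits of current packet: 0.00273038 ms.
Queuing delay = 0.216 ms.

0.216 ms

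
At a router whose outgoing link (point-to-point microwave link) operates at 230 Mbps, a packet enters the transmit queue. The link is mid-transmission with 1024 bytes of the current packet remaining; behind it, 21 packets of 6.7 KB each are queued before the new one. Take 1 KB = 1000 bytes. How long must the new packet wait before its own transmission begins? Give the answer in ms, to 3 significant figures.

4.93 ms

Each queued packet: L/R = 53600/230000000 = 0.233043 ms.
21 queued → 4.89391 ms.
Plus remaining 8192 bits of current packet: 0.0356174 ms.
Queuing delay = 4.93 ms.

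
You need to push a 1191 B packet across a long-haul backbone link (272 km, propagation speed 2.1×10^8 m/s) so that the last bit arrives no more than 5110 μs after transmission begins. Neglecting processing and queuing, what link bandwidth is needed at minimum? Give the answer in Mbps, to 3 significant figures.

L = 9528 bits.
Propagation delay = 272000 / 210000000 = 1295.24 μs.
Transmission budget = 5110 − 1295.24 = 3814.76 μs.
R ≥ L / t_tx = 9528 bits / 0.00381476 s = 2.50 Mbps.

2.50 Mbps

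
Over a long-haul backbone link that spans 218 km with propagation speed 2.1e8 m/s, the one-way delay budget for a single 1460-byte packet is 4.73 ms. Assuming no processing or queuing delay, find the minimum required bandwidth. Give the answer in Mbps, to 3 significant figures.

L = 11680 bits.
Propagation delay = 218000 / 210000000 = 1.0381 ms.
Transmission budget = 4.73 − 1.0381 = 3.6919 ms.
R ≥ L / t_tx = 11680 bits / 0.0036919 s = 3.16 Mbps.

3.16 Mbps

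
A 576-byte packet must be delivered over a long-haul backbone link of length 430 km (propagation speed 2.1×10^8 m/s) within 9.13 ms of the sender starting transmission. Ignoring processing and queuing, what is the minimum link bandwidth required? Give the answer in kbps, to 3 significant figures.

651 kbps

L = 4608 bits.
Propagation delay = 430000 / 210000000 = 2.04762 ms.
Transmission budget = 9.13 − 2.04762 = 7.08238 ms.
R ≥ L / t_tx = 4608 bits / 0.00708238 s = 651 kbps.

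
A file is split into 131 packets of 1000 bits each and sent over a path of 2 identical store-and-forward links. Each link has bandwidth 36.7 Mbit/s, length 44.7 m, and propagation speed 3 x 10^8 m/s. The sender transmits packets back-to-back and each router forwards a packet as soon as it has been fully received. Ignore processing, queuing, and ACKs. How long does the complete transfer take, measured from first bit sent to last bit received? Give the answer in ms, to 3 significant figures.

3.60 ms

Per-hop transmission t_tx = L/R = 1000/36700000 = 0.027248 ms.
Per-hop propagation t_prop = 44.7/300000000 = 0.000149 ms.
Pipeline fill: first packet needs 2·t_tx to clear all hops; remaining 130 packets each add one t_tx.
Total = (2+131-1)·t_tx + 2·t_prop = 132·0.027248 + 2·0.000149 = 3.60 ms.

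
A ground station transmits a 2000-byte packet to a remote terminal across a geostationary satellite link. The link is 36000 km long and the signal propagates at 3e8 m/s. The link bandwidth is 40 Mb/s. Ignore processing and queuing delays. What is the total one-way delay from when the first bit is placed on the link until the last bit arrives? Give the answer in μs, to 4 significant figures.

L = 2000 × 8 = 16000 bits.
Transmission delay = L/R = 16000 / 40000000 = 400 μs.
Propagation delay = d/s = 36000000 m / 300000000 m/s = 120000 μs.
Total = 120400 μs.

120400 μs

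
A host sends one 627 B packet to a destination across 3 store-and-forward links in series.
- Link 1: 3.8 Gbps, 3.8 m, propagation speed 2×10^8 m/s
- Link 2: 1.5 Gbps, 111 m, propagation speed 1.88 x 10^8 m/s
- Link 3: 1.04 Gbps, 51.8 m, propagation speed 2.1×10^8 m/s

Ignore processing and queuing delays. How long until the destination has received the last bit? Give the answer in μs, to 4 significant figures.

L = 627 × 8 = 5016 bits.
Transmission delays (L/R per hop): 1.32, 3.344, 4.82308 μs; sum = 9.48708 μs.
Propagation delays (d/s per hop): 0.019, 0.590426, 0.246667 μs; sum = 0.856092 μs.
End-to-end = 10.34 μs.

10.34 μs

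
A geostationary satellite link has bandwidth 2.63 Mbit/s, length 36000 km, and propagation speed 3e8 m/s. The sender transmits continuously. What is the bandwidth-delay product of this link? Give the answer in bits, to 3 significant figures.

Propagation delay = 36000000 / 300000000 = 0.12 s.
BDP = R × t_prop = 2630000 × 0.12 = 315600 bits.

316000 bits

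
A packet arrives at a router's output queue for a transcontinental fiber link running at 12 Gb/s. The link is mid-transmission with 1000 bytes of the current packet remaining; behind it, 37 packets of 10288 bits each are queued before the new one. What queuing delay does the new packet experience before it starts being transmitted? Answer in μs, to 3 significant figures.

32.4 μs

Each queued packet: L/R = 10288/12000000000 = 0.857333 μs.
37 queued → 31.7213 μs.
Plus remaining 8000 bits of current packet: 0.666667 μs.
Queuing delay = 32.4 μs.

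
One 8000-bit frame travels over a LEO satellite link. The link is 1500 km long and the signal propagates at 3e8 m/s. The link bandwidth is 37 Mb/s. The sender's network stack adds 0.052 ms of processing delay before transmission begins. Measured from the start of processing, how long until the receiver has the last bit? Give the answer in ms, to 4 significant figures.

5.268 ms

Transmission delay = L/R = 8000 / 37000000 = 0.216216 ms.
Propagation delay = d/s = 1500000 m / 300000000 m/s = 5 ms.
Plus processing delay 0.052 ms = 0.052 ms.
Total = 5.268 ms.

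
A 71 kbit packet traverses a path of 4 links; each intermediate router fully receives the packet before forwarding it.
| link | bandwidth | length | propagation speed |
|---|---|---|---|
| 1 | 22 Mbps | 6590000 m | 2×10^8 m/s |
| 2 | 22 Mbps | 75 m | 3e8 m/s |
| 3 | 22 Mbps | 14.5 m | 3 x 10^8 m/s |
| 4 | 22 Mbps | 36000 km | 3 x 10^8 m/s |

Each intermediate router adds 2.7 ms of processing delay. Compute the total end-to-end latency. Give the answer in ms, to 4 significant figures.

174.0 ms

L = 71000 bits.
Transmission delay per hop = L/R = 71000/22000000 = 3.22727 ms; 4 hops → 12.9091 ms.
Propagation delays (d/s per hop): 32.95, 0.00025, 4.83333e-05, 120 ms; sum = 152.95 ms.
Processing at 3 router(s): 3 × 2.7 ms = 8.1 ms.
End-to-end = 174.0 ms.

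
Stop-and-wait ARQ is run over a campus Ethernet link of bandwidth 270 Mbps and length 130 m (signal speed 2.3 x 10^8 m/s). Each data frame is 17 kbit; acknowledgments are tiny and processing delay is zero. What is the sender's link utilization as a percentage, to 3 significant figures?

98.2 %

t_tx = L/R = 17000/270000000 = 6.2963e-05 s.
t_prop = 130/2.3e+08 = 5.65217e-07 s; RTT = 1.13043e-06 s.
Cycle = t_tx + RTT = 6.40934e-05 s.
Utilization = t_tx / cycle = 6.2963e-05/6.40934e-05 = 98.2 %.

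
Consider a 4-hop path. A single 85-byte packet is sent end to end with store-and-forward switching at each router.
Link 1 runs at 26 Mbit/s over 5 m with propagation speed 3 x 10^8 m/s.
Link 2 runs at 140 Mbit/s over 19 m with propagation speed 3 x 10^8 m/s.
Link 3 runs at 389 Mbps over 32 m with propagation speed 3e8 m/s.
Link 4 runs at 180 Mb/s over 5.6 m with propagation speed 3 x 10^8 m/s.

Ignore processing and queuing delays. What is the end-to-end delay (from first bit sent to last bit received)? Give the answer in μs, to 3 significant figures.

L = 85 × 8 = 680 bits.
Transmission delays (L/R per hop): 26.1538, 4.85714, 1.74807, 3.77778 μs; sum = 36.5368 μs.
Propagation delays (d/s per hop): 0.0166667, 0.0633333, 0.106667, 0.0186667 μs; sum = 0.205333 μs.
End-to-end = 36.7 μs.

36.7 μs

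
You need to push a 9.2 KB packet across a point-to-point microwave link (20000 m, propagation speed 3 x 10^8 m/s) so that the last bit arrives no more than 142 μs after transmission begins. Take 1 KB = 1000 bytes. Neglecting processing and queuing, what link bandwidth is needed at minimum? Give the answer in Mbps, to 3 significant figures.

L = 73600 bits.
Propagation delay = 20000 / 300000000 = 66.6667 μs.
Transmission budget = 142 − 66.6667 = 75.3333 μs.
R ≥ L / t_tx = 73600 bits / 7.53333e-05 s = 977 Mbps.

977 Mbps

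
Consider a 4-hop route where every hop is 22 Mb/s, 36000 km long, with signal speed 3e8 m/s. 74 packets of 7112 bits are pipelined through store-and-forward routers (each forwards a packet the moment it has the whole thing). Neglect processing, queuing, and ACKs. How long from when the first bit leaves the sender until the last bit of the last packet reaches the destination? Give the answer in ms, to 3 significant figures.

Per-hop transmission t_tx = L/R = 7112/22000000 = 0.323273 ms.
Per-hop propagation t_prop = 36000000/300000000 = 120 ms.
Pipeline fill: first packet needs 4·t_tx to clear all hops; remaining 73 packets each add one t_tx.
Total = (4+74-1)·t_tx + 4·t_prop = 77·0.323273 + 4·120 = 505 ms.

505 ms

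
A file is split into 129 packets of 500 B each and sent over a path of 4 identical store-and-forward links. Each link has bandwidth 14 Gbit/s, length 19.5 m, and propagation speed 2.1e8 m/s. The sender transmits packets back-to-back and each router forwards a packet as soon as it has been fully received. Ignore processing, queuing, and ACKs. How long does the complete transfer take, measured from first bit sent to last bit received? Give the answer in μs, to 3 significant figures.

38.1 μs

Per-hop transmission t_tx = L/R = 4000/14000000000 = 0.285714 μs.
Per-hop propagation t_prop = 19.5/210000000 = 0.0928571 μs.
Pipeline fill: first packet needs 4·t_tx to clear all hops; remaining 128 packets each add one t_tx.
Total = (4+129-1)·t_tx + 4·t_prop = 132·0.285714 + 4·0.0928571 = 38.1 μs.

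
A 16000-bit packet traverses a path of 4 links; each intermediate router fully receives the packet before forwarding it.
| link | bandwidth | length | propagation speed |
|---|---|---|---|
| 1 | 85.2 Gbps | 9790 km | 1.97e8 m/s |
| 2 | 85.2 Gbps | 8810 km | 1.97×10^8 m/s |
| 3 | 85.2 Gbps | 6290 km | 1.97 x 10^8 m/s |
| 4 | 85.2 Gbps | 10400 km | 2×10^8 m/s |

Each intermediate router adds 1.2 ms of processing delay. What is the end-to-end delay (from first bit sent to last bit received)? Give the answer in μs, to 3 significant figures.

Transmission delay per hop = L/R = 16000/85200000000 = 0.187793 μs; 4 hops → 0.751174 μs.
Propagation delays (d/s per hop): 49695.4, 44720.8, 31928.9, 52000 μs; sum = 178345 μs.
Processing at 3 router(s): 3 × 1.2 ms = 3600 μs.
End-to-end = 182000 μs.

182000 μs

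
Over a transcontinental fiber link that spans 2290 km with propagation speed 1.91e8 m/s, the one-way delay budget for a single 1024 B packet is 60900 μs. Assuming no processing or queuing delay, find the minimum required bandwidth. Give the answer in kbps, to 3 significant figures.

L = 8192 bits.
Propagation delay = 2290000 / 191000000 = 11989.5 μs.
Transmission budget = 60900 − 11989.5 = 48910.5 μs.
R ≥ L / t_tx = 8192 bits / 0.0489105 s = 167 kbps.

167 kbps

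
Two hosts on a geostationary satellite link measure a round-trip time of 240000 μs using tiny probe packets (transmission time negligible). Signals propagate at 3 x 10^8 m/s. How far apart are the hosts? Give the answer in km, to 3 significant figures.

36000 km

One-way propagation = RTT/2 = 120000 μs.
d = s × t = 300000000 × 0.12 = 36000 km.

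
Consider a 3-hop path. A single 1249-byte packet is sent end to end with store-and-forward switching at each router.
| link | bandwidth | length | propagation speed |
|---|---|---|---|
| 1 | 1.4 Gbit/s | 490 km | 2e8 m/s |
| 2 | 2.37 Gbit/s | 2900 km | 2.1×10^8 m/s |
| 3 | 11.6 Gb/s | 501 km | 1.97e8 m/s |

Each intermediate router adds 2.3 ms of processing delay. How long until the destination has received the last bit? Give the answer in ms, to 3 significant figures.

23.4 ms

L = 1249 × 8 = 9992 bits.
Transmission delays (L/R per hop): 0.00713714, 0.00421603, 0.000861379 ms; sum = 0.0122146 ms.
Propagation delays (d/s per hop): 2.45, 13.8095, 2.54315 ms; sum = 18.8027 ms.
Processing at 2 router(s): 2 × 2.3 ms = 4.6 ms.
End-to-end = 23.4 ms.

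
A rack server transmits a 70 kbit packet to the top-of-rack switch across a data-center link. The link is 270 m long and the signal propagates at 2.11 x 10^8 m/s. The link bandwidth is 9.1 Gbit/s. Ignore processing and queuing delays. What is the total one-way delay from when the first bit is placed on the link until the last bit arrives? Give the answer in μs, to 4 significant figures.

8.972 μs

L = 70000 bits.
Transmission delay = L/R = 70000 / 9100000000 = 7.69231 μs.
Propagation delay = d/s = 270 m / 211000000 m/s = 1.27962 μs.
Total = 8.972 μs.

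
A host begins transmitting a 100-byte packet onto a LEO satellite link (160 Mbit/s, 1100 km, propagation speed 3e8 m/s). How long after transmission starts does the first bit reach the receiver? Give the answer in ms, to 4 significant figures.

3.667 ms

First bit experiences only propagation delay: d/s = 1100000/300000000 = 3.667 ms.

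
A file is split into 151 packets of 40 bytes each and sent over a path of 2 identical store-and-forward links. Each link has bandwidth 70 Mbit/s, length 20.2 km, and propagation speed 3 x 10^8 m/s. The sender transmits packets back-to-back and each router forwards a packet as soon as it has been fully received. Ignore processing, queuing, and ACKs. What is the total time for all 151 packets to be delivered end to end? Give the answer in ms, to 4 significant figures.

0.8295 ms

Per-hop transmission t_tx = L/R = 320/70000000 = 0.00457143 ms.
Per-hop propagation t_prop = 20200/300000000 = 0.0673333 ms.
Pipeline fill: first packet needs 2·t_tx to clear all hops; remaining 150 packets each add one t_tx.
Total = (2+151-1)·t_tx + 2·t_prop = 152·0.00457143 + 2·0.0673333 = 0.8295 ms.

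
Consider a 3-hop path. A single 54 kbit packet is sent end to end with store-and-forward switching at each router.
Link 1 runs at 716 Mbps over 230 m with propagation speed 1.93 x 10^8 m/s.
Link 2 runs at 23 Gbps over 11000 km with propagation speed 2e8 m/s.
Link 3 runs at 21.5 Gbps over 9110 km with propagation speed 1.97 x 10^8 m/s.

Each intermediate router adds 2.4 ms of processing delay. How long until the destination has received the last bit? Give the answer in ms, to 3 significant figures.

L = 54000 bits.
Transmission delays (L/R per hop): 0.075419, 0.00234783, 0.00251163 ms; sum = 0.0802784 ms.
Propagation delays (d/s per hop): 0.00119171, 55, 46.2437 ms; sum = 101.245 ms.
Processing at 2 router(s): 2 × 2.4 ms = 4.8 ms.
End-to-end = 106 ms.

106 ms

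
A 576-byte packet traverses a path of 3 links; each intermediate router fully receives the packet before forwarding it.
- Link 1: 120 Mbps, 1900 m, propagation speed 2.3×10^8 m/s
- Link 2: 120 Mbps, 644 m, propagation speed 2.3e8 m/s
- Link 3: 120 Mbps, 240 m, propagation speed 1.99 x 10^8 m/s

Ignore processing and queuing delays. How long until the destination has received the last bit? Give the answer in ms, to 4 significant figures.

L = 576 × 8 = 4608 bits.
Transmission delay per hop = L/R = 4608/120000000 = 0.0384 ms; 3 hops → 0.1152 ms.
Propagation delays (d/s per hop): 0.00826087, 0.0028, 0.00120603 ms; sum = 0.0122669 ms.
End-to-end = 0.1275 ms.

0.1275 ms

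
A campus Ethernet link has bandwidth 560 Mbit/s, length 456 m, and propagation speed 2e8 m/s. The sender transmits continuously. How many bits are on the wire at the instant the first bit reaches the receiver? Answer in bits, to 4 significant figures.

1277 bits

Propagation delay = 456 / 200000000 = 2.28e-06 s.
BDP = R × t_prop = 560000000 × 2.28e-06 = 1276.8 bits.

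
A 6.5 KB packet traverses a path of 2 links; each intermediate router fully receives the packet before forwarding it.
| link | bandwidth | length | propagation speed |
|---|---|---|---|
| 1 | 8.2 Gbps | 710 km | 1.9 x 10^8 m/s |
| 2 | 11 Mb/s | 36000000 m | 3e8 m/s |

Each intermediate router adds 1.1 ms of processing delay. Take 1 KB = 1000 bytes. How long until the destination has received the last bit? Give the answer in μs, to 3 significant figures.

130000 μs

L = 52000 bits.
Transmission delays (L/R per hop): 6.34146, 4727.27 μs; sum = 4733.61 μs.
Propagation delays (d/s per hop): 3736.84, 120000 μs; sum = 123737 μs.
Processing at 1 router(s): 1 × 1.1 ms = 1100 μs.
End-to-end = 130000 μs.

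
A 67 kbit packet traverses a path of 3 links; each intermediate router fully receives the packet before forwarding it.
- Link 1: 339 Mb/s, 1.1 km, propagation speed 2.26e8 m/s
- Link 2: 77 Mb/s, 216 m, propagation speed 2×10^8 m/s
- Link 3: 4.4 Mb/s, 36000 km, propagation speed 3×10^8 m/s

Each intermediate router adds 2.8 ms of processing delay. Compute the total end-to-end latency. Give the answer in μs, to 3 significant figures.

L = 67000 bits.
Transmission delays (L/R per hop): 197.64, 870.13, 15227.3 μs; sum = 16295 μs.
Propagation delays (d/s per hop): 4.86726, 1.08, 120000 μs; sum = 120006 μs.
Processing at 2 router(s): 2 × 2.8 ms = 5600 μs.
End-to-end = 142000 μs.

142000 μs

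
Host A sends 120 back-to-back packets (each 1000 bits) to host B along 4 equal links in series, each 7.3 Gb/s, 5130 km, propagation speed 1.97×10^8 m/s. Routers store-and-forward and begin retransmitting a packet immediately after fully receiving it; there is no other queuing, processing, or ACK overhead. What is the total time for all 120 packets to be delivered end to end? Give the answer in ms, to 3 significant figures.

104 ms

Per-hop transmission t_tx = L/R = 1000/7300000000 = 0.000136986 ms.
Per-hop propagation t_prop = 5130000/197000000 = 26.0406 ms.
Pipeline fill: first packet needs 4·t_tx to clear all hops; remaining 119 packets each add one t_tx.
Total = (4+120-1)·t_tx + 4·t_prop = 123·0.000136986 + 4·26.0406 = 104 ms.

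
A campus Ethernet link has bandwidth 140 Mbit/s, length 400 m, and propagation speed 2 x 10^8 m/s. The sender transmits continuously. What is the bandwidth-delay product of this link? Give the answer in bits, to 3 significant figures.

Propagation delay = 400 / 200000000 = 2e-06 s.
BDP = R × t_prop = 140000000 × 2e-06 = 280 bits.

280 bits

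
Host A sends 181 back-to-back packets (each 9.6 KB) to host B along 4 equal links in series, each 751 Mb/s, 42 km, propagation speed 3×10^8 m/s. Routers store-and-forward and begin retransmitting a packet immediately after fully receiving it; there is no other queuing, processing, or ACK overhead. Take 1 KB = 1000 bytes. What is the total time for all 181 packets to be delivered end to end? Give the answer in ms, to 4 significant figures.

Per-hop transmission t_tx = L/R = 76800/751000000 = 0.102264 ms.
Per-hop propagation t_prop = 42000/300000000 = 0.14 ms.
Pipeline fill: first packet needs 4·t_tx to clear all hops; remaining 180 packets each add one t_tx.
Total = (4+181-1)·t_tx + 4·t_prop = 184·0.102264 + 4·0.14 = 19.38 ms.

19.38 ms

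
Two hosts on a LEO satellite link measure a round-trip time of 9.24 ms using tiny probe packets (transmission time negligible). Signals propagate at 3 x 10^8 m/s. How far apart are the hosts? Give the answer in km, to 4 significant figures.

One-way propagation = RTT/2 = 4.62 ms.
d = s × t = 300000000 × 0.00462 = 1386 km.

1386 km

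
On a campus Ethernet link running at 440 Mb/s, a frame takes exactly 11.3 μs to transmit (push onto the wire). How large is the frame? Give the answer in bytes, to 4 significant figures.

621.5 bytes

L = R × t_tx = 440000000 b/s × 1.13e-05 s = 4972 bits.
In bytes: 4972 / 8 = 621.5 bytes.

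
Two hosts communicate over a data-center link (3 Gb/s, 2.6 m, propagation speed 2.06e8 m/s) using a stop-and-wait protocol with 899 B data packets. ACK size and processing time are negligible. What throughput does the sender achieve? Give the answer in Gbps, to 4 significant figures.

2.969 Gbps

t_tx = L/R = 7192/3000000000 = 2.39733e-06 s.
t_prop = 2.6/206000000 = 1.26214e-08 s; RTT = 2.52427e-08 s.
Cycle = t_tx + RTT = 2.42258e-06 s.
Throughput = L / cycle = 7192 / 2.42258e-06 = 2.969 Gbps.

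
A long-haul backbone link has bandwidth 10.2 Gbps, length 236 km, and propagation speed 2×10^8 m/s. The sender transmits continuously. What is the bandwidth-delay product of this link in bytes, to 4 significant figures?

Propagation delay = 236000 / 200000000 = 0.00118 s.
BDP = R × t_prop = 10200000000 × 0.00118 = 12036000 bits.
In bytes: 12036000/8 = 1505000 bytes.

1505000 bytes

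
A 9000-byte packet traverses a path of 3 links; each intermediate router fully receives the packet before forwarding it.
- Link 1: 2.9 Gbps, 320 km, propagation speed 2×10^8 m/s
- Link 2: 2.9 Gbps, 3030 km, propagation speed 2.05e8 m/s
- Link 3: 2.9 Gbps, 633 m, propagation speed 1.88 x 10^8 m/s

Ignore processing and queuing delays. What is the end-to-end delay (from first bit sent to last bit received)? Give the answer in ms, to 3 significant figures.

L = 9000 × 8 = 72000 bits.
Transmission delay per hop = L/R = 72000/2900000000 = 0.0248276 ms; 3 hops → 0.0744828 ms.
Propagation delays (d/s per hop): 1.6, 14.7805, 0.00336702 ms; sum = 16.3839 ms.
End-to-end = 16.5 ms.

16.5 ms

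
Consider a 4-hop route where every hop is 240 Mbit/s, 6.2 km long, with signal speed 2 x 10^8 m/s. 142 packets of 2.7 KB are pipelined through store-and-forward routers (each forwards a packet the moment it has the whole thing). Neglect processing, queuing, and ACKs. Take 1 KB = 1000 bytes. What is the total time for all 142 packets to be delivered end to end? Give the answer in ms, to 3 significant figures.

13.2 ms

Per-hop transmission t_tx = L/R = 21600/240000000 = 0.09 ms.
Per-hop propagation t_prop = 6200/200000000 = 0.031 ms.
Pipeline fill: first packet needs 4·t_tx to clear all hops; remaining 141 packets each add one t_tx.
Total = (4+142-1)·t_tx + 4·t_prop = 145·0.09 + 4·0.031 = 13.2 ms.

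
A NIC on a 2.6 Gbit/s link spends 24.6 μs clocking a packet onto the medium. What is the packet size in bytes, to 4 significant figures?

L = R × t_tx = 2600000000 b/s × 2.46e-05 s = 63960 bits.
In bytes: 63960 / 8 = 7995 bytes.

7995 bytes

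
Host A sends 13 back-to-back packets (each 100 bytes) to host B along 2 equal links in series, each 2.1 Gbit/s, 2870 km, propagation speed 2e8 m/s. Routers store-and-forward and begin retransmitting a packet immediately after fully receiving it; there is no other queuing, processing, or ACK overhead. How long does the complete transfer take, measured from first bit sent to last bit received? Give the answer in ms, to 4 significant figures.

Per-hop transmission t_tx = L/R = 800/2100000000 = 0.000380952 ms.
Per-hop propagation t_prop = 2870000/200000000 = 14.35 ms.
Pipeline fill: first packet needs 2·t_tx to clear all hops; remaining 12 packets each add one t_tx.
Total = (2+13-1)·t_tx + 2·t_prop = 14·0.000380952 + 2·14.35 = 28.71 ms.

28.71 ms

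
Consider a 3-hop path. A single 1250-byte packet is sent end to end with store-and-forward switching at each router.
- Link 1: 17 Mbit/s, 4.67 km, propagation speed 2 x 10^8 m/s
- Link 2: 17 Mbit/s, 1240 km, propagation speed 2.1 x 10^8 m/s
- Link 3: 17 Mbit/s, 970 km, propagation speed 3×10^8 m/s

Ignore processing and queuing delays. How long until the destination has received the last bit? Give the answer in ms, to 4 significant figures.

L = 1250 × 8 = 10000 bits.
Transmission delay per hop = L/R = 10000/17000000 = 0.588235 ms; 3 hops → 1.76471 ms.
Propagation delays (d/s per hop): 0.02335, 5.90476, 3.23333 ms; sum = 9.16145 ms.
End-to-end = 10.93 ms.

10.93 ms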